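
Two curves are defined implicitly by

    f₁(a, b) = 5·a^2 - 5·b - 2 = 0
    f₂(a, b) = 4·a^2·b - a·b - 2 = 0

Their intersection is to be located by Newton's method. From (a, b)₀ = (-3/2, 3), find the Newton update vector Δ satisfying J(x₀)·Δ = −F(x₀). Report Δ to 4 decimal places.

(0.2472, -1.8915)

At (-3/2, 3): F = (-5.7500, 29.5000).
Jacobian J = [[10·a, -5], [8·a·b - b, 4·a^2 - a]].
At the point, J = [[-15.0000, -5.0000], [-39.0000, 10.5000]] (det J = -352.5000).
Solving J·Δ = −F gives Δ = (0.2472, -1.8915).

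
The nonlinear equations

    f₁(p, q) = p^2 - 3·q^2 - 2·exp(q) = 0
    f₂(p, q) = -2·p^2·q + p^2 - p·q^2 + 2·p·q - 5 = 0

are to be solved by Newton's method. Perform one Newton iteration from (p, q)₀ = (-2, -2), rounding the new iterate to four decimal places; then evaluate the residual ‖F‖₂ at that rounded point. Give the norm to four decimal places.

At (-2, -2): F = (-8.270671, 31.0000).
Jacobian J = [[2·p, -6·q - 2·exp(q)], [-4·p·q + 2·p - q^2 + 2·q, -2·p^2 - 2·p·q + 2·p]].
At the point, J = [[-4.0000, 11.729329], [-28.0000, -20.0000]] (det J = 408.421224).
Solving J·Δ = −F gives Δ = (0.4853, 0.8706).
Then the next iterate is (p, q)₁ = (-1.5147, -1.1294).
Re-evaluating at (-1.5147, -1.1294): F = (-2.178771, 7.830189), so ‖F‖₂ = 8.1277.

8.1277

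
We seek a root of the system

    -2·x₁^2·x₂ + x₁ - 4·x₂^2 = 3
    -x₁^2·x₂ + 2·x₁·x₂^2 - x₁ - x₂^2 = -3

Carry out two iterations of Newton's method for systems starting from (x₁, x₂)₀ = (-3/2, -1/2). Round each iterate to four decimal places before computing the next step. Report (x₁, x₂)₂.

At (-3/2, -1/2): F = (-3.2500, 4.6250).
Jacobian J = [[-4·x₁·x₂ + 1, -2·x₁^2 - 8·x₂], [-2·x₁·x₂ + 2·x₂^2 - 1, -x₁^2 + 4·x₁·x₂ - 2·x₂]].
At the point, J = [[-2.0000, -0.5000], [-2.0000, 1.7500]] (det J = -4.5000).
Solving J·Δ = −F gives Δ = (-0.7500, -3.5000).
Then the next iterate is (x₁, x₂)₁ = (-2.2500, -4.0000).
Round to (-2.2500, -4.0000) and repeat: F = (-28.7500, -62.5000), J = [[-35.0000, 21.8750], [13.0000, 38.9375]].
Δ = (0.1504, 1.5549), so (x₁, x₂)₂ = (-2.0996, -2.4451).

(-2.0996, -2.4451)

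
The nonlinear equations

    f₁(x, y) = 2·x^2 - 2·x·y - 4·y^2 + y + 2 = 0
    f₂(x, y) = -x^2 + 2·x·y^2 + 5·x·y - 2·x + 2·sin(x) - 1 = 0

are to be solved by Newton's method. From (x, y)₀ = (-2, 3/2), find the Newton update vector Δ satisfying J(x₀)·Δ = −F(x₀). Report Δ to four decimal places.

(1.1214, -0.5479)

At (-2, 3/2): F = (8.5000, -26.818595).
Jacobian J = [[4·x - 2·y, -2·x - 8·y + 1], [-2·x + 2·y^2 + 5·y + 2·cos(x) - 2, 4·x·y + 5·x]].
At the point, J = [[-11.0000, -7.0000], [13.167706, -22.0000]] (det J = 334.173944).
Solving J·Δ = −F gives Δ = (1.1214, -0.5479).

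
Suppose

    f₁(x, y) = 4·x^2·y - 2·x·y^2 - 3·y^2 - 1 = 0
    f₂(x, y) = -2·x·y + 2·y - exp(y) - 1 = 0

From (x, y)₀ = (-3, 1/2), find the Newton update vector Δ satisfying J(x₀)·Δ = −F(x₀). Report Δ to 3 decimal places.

At (-3, 1/2): F = (17.750, 1.35128).
Jacobian J = [[8·x·y - 2·y^2, 4·x^2 - 4·x·y - 6·y], [-2·y, -2·x - exp(y) + 2]].
At the point, J = [[-12.500, 39.000], [-1.000, 6.35128]] (det J = -40.39098).
Solving J·Δ = −F gives Δ = (1.486, 0.021).

(1.486, 0.021)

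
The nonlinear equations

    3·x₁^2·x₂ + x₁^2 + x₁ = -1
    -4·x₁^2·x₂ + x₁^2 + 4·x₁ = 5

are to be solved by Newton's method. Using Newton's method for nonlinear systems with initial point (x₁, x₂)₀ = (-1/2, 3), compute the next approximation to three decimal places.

(1.417, 22.000)

At (-1/2, 3): F = (3.000, -9.750).
Jacobian J = [[6·x₁·x₂ + 2·x₁ + 1, 3·x₁^2], [-8·x₁·x₂ + 2·x₁ + 4, -4·x₁^2]].
At the point, J = [[-9.000, 0.750], [15.000, -1.000]] (det J = -2.250).
Solving J·Δ = −F gives Δ = (1.917, 19.000).
Then the next iterate is (x₁, x₂)₁ = (1.417, 22.000).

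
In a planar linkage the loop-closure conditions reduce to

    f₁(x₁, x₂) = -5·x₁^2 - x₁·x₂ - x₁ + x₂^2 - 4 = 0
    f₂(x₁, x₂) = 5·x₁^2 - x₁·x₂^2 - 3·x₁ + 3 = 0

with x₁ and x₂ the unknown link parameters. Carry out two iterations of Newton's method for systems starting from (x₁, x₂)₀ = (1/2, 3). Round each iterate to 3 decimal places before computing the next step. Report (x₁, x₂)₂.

At (1/2, 3): F = (1.750, -1.750).
Jacobian J = [[-10·x₁ - x₂ - 1, -x₁ + 2·x₂], [10·x₁ - x₂^2 - 3, -2·x₁·x₂]].
At the point, J = [[-9.000, 5.500], [-7.000, -3.000]] (det J = 65.500).
Solving J·Δ = −F gives Δ = (-0.067, -0.427).
Then the next iterate is (x₁, x₂)₁ = (0.433, 2.573).
Round to (0.433, 2.573) and repeat: F = (0.13577, -0.22816), J = [[-7.903, 4.713], [-5.29033, -2.22822]].
Δ = (-0.018, -0.059), so (x₁, x₂)₂ = (0.415, 2.514).

(0.415, 2.514)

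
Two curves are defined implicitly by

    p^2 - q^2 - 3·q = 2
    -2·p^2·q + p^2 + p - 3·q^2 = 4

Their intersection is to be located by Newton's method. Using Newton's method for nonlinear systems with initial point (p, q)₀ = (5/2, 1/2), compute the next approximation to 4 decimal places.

(1.8503, 0.3129)

At (5/2, 1/2): F = (2.5000, -2.2500).
Jacobian J = [[2·p, -2·q - 3], [-4·p·q + 2·p + 1, -2·p^2 - 6·q]].
At the point, J = [[5.0000, -4.0000], [1.0000, -15.5000]] (det J = -73.5000).
Solving J·Δ = −F gives Δ = (-0.6497, -0.1871).
Then the next iterate is (p, q)₁ = (1.8503, 0.3129).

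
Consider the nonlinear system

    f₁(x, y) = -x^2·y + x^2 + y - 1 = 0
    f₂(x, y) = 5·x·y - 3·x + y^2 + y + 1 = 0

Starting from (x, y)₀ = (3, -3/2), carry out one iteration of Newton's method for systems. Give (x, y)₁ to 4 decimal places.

(2.8018, 0.6284)

At (3, -3/2): F = (20.0000, -29.7500).
Jacobian J = [[-2·x·y + 2·x, -x^2 + 1], [5·y - 3, 5·x + 2·y + 1]].
At the point, J = [[15.0000, -8.0000], [-10.5000, 13.0000]] (det J = 111.0000).
Solving J·Δ = −F gives Δ = (-0.1982, 2.1284).
Then the next iterate is (x, y)₁ = (2.8018, 0.6284).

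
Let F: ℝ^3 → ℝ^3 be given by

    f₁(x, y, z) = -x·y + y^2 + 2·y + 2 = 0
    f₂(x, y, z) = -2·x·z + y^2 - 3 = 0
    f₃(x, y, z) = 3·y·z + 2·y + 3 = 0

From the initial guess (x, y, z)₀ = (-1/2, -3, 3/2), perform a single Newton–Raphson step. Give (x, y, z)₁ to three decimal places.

At (-1/2, -3, 3/2): F = (3.500, 7.500, -16.500).
Jacobian J = [[-y, -x + 2·y + 2, 0], [-2·z, 2·y, -2·x], [0, 3·z + 2, 3·y]].
At the point, J = [[3.000, -3.500, 0.000], [-3.000, -6.000, 1.000], [0.000, 6.500, -9.000]] (det J = 237.000).
Solving J·Δ = −F gives Δ = (0.052, 1.044, -1.079).
Then the next iterate is (x, y, z)₁ = (-0.448, -1.956, 0.421).

(-0.448, -1.956, 0.421)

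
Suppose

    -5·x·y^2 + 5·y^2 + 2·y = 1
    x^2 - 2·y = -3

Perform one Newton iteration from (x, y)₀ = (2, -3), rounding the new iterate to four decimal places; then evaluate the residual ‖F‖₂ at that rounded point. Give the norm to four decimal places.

5992.6758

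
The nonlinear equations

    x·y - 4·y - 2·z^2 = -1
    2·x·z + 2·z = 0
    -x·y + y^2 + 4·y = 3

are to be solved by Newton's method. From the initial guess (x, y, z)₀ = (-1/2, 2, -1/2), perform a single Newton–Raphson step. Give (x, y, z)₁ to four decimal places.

At (-1/2, 2, -1/2): F = (-8.5000, -0.5000, 10.0000).
Jacobian J = [[y, x - 4, -4·z], [2·z, 0, 2·x + 2], [-y, -x + 2·y + 4, 0]].
At the point, J = [[2.0000, -4.5000, 2.0000], [-1.0000, 0.0000, 1.0000], [-2.0000, 8.5000, 0.0000]] (det J = -25.0000).
Solving J·Δ = −F gives Δ = (0.7500, -1.0000, 1.2500).
Then the next iterate is (x, y, z)₁ = (0.2500, 1.0000, 0.7500).

(0.2500, 1.0000, 0.7500)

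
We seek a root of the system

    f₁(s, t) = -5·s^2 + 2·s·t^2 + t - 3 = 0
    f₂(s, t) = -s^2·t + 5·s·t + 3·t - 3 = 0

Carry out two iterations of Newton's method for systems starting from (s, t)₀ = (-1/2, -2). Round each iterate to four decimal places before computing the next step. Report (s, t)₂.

(-0.1801, -0.4989)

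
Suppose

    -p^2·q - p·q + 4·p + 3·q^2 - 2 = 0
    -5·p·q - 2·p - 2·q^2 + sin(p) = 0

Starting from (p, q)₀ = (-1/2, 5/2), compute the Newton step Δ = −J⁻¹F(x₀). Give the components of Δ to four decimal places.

(0.1572, -1.0494)

At (-1/2, 5/2): F = (15.3750, -5.729426).
Jacobian J = [[-2·p·q - q + 4, -p^2 - p + 6·q], [-5·q + cos(p) - 2, -5·p - 4·q]].
At the point, J = [[4.0000, 15.2500], [-13.622417, -7.5000]] (det J = 177.741866).
Solving J·Δ = −F gives Δ = (0.1572, -1.0494).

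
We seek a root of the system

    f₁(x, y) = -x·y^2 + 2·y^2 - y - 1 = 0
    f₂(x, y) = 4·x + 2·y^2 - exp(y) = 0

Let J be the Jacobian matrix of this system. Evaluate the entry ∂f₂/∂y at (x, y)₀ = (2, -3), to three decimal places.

-12.050

∂f₂/∂y = 4·y - exp(y).
At (2, -3) this is -12.050.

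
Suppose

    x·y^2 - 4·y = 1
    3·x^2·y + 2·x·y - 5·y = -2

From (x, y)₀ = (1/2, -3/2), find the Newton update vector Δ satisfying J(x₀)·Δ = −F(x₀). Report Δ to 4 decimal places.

(0.3687, 1.2645)

At (1/2, -3/2): F = (6.1250, 6.8750).
Jacobian J = [[y^2, 2·x·y - 4], [6·x·y + 2·y, 3·x^2 + 2·x - 5]].
At the point, J = [[2.2500, -5.5000], [-7.5000, -3.2500]] (det J = -48.5625).
Solving J·Δ = −F gives Δ = (0.3687, 1.2645).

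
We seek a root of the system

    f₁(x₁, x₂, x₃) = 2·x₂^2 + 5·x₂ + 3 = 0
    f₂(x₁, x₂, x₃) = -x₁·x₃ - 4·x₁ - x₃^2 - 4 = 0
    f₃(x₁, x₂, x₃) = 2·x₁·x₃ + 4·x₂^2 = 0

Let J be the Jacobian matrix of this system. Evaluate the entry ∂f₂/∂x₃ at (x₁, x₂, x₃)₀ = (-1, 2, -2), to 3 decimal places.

∂f₂/∂x₃ = -x₁ - 2·x₃.
At (-1, 2, -2) this is 5.000.

5.000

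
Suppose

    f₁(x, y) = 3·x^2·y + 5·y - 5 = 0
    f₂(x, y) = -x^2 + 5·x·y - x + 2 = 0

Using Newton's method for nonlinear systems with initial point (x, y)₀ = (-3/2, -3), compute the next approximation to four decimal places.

(-1.0415, -0.6281)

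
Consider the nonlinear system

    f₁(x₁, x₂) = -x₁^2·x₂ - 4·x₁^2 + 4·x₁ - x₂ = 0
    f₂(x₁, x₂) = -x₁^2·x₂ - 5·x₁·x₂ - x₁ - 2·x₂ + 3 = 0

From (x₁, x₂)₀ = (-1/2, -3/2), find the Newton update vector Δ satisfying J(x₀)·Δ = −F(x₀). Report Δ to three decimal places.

(-0.460, -3.294)

At (-1/2, -3/2): F = (-1.125, 3.125).
Jacobian J = [[-2·x₁·x₂ - 8·x₁ + 4, -x₁^2 - 1], [-2·x₁·x₂ - 5·x₂ - 1, -x₁^2 - 5·x₁ - 2]].
At the point, J = [[6.500, -1.250], [5.000, 0.250]] (det J = 7.875).
Solving J·Δ = −F gives Δ = (-0.460, -3.294).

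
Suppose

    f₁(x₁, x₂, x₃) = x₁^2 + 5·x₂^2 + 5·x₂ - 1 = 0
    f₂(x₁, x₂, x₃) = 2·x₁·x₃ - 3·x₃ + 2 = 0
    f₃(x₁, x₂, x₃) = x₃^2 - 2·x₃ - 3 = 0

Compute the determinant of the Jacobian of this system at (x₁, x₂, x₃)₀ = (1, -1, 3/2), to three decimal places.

15.000

J = [[2·x₁, 10·x₂ + 5, 0], [2·x₃, 0, 2·x₁ - 3], [0, 0, 2·x₃ - 2]].
At the point, J = [[2.000, -5.000, 0.000], [3.000, 0.000, -1.000], [0.000, 0.000, 1.000]].
det J = 15.000.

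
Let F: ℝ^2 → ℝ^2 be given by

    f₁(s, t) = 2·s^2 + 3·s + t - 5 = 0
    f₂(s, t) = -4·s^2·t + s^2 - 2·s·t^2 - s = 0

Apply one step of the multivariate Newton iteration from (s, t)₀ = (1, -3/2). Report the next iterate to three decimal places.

(1.818, -5.727)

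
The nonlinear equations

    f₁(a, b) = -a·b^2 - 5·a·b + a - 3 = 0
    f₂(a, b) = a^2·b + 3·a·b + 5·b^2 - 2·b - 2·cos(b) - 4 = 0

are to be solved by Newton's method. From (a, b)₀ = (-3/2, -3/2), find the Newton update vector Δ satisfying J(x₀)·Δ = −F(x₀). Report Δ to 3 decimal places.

(1.675, 0.635)

At (-3/2, -3/2): F = (-12.375, 13.48353).
Jacobian J = [[-b^2 - 5·b + 1, -2·a·b - 5·a], [2·a·b + 3·b, a^2 + 3·a + 10·b + 2·sin(b) - 2]].
At the point, J = [[6.250, 3.000], [0.000, -21.24499]] (det J = -132.78119).
Solving J·Δ = −F gives Δ = (1.675, 0.635).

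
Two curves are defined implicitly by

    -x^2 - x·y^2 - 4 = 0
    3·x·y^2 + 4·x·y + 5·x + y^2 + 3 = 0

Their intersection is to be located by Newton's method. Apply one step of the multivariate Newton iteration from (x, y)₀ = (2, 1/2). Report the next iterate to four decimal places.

At (2, 1/2): F = (-8.5000, 18.7500).
Jacobian J = [[-2·x - y^2, -2·x·y], [3·y^2 + 4·y + 5, 6·x·y + 4·x + 2·y]].
At the point, J = [[-4.2500, -2.0000], [7.7500, 15.0000]] (det J = -48.2500).
Solving J·Δ = −F gives Δ = (-1.8653, -0.2863).
Then the next iterate is (x, y)₁ = (0.1347, 0.2137).

(0.1347, 0.2137)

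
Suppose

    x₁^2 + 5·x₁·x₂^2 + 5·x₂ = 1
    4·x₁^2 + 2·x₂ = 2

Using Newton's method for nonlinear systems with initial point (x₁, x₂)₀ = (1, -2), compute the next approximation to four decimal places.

(1.0610, -1.2439)

At (1, -2): F = (10.0000, -2.0000).
Jacobian J = [[2·x₁ + 5·x₂^2, 10·x₁·x₂ + 5], [8·x₁, 2]].
At the point, J = [[22.0000, -15.0000], [8.0000, 2.0000]] (det J = 164.0000).
Solving J·Δ = −F gives Δ = (0.0610, 0.7561).
Then the next iterate is (x₁, x₂)₁ = (1.0610, -1.2439).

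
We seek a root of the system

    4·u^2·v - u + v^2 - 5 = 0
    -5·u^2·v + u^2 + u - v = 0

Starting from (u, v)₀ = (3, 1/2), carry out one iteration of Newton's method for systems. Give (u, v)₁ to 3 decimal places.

At (3, 1/2): F = (10.250, -11.000).
Jacobian J = [[8·u·v - 1, 4·u^2 + 2·v], [-10·u·v + 2·u + 1, -5·u^2 - 1]].
At the point, J = [[11.000, 37.000], [-8.000, -46.000]] (det J = -210.000).
Solving J·Δ = −F gives Δ = (-0.307, -0.186).
Then the next iterate is (u, v)₁ = (2.693, 0.314).

(2.693, 0.314)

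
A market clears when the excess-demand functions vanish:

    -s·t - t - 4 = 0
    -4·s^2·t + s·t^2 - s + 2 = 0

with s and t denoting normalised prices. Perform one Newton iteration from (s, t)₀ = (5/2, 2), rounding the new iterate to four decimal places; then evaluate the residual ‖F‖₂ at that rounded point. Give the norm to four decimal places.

At (5/2, 2): F = (-11.0000, -40.5000).
Jacobian J = [[-t, -s - 1], [-8·s·t + t^2 - 1, -4·s^2 + 2·s·t]].
At the point, J = [[-2.0000, -3.5000], [-37.0000, -15.0000]] (det J = -99.5000).
Solving J·Δ = −F gives Δ = (0.2337, -3.2764).
Then the next iterate is (s, t)₁ = (2.7337, -1.2764).
Re-evaluating at (2.7337, -1.2764): F = (0.765695, 41.874775), so ‖F‖₂ = 41.8818.

41.8818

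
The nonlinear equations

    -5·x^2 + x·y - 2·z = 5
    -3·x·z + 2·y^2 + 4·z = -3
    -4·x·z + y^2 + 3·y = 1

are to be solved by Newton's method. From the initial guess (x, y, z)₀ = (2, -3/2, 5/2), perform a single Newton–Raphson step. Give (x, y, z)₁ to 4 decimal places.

At (2, -3/2, 5/2): F = (-33.0000, 2.5000, -23.2500).
Jacobian J = [[-10·x + y, x, -2], [-3·z, 4·y, -3·x + 4], [-4·z, 2·y + 3, -4·x]].
At the point, J = [[-21.5000, 2.0000, -2.0000], [-7.5000, -6.0000, -2.0000], [-10.0000, 0.0000, -8.0000]] (det J = -992.0000).
Solving J·Δ = −F gives Δ = (-1.1815, 2.3700, -1.4294).
Then the next iterate is (x, y, z)₁ = (0.8185, 0.8700, 1.0706).

(0.8185, 0.8700, 1.0706)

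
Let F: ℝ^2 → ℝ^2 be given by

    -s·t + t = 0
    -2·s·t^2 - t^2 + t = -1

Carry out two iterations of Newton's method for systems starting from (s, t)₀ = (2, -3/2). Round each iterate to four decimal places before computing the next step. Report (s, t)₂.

At (2, -3/2): F = (1.5000, -11.7500).
Jacobian J = [[-t, -s + 1], [-2·t^2, -4·s·t - 2·t + 1]].
At the point, J = [[1.5000, -1.0000], [-4.5000, 16.0000]] (det J = 19.5000).
Solving J·Δ = −F gives Δ = (-0.6282, 0.5577).
Then the next iterate is (s, t)₁ = (1.3718, -0.9423).
Round to (1.3718, -0.9423) and repeat: F = (0.350347, -3.266352), J = [[0.9423, -0.3718], [-1.775859, 8.055189]].
Δ = (-0.2320, 0.3544), so (s, t)₂ = (1.1398, -0.5879).

(1.1398, -0.5879)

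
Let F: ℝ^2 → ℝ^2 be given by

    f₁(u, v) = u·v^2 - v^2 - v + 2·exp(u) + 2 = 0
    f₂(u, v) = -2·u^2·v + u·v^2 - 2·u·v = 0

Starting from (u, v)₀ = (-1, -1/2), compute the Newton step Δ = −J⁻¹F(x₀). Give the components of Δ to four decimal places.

At (-1, -1/2): F = (2.735759, -0.2500).
Jacobian J = [[v^2 + 2·exp(u), 2·u·v - 2·v - 1], [-4·u·v + v^2 - 2·v, -2·u^2 + 2·u·v - 2·u]].
At the point, J = [[0.985759, 1.0000], [-0.7500, 1.0000]] (det J = 1.735759).
Solving J·Δ = −F gives Δ = (-1.7201, -1.0401).

(-1.7201, -1.0401)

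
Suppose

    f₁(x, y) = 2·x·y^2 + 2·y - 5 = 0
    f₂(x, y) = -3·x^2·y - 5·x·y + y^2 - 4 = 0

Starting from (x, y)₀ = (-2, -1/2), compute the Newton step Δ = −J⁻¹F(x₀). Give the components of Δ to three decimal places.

At (-2, -1/2): F = (-7.000, -2.750).
Jacobian J = [[2·y^2, 4·x·y + 2], [-6·x·y - 5·y, -3·x^2 - 5·x + 2·y]].
At the point, J = [[0.500, 6.000], [-3.500, -3.000]] (det J = 19.500).
Solving J·Δ = −F gives Δ = (-1.923, 1.327).

(-1.923, 1.327)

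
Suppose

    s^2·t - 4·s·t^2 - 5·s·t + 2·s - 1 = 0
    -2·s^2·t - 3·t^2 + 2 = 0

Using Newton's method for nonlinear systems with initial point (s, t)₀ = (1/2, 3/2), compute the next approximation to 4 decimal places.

(0.2019, 1.0152)

At (1/2, 3/2): F = (-7.8750, -5.5000).
Jacobian J = [[2·s·t - 4·t^2 - 5·t + 2, s^2 - 8·s·t - 5·s], [-4·s·t, -2·s^2 - 6·t]].
At the point, J = [[-13.0000, -8.2500], [-3.0000, -9.5000]] (det J = 98.7500).
Solving J·Δ = −F gives Δ = (-0.2981, -0.4848).
Then the next iterate is (s, t)₁ = (0.2019, 1.0152).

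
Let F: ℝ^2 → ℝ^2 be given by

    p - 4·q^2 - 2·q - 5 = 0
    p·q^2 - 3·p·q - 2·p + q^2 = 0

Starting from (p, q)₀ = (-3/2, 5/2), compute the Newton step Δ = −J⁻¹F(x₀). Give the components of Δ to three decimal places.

(2.471, -1.547)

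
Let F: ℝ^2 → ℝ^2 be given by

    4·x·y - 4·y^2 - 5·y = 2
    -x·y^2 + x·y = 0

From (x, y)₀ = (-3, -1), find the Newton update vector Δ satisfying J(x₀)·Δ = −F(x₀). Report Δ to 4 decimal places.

(2.5000, 0.1111)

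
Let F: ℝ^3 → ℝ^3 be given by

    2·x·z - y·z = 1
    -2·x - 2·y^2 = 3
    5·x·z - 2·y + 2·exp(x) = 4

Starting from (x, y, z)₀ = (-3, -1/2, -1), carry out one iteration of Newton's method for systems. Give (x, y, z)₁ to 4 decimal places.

(-1.6255, -0.3755, -0.6590)

At (-3, -1/2, -1): F = (4.5000, 2.5000, 12.099574).
Jacobian J = [[2·z, -z, 2·x - y], [-2, -4·y, 0], [5·z + 2·exp(x), -2, 5·x]].
At the point, J = [[-2.0000, 1.0000, -5.5000], [-2.0000, 2.0000, 0.0000], [-4.900426, -2.0000, -15.0000]] (det J = -45.904684).
Solving J·Δ = −F gives Δ = (1.3745, 0.1245, 0.3410).
Then the next iterate is (x, y, z)₁ = (-1.6255, -0.3755, -0.6590).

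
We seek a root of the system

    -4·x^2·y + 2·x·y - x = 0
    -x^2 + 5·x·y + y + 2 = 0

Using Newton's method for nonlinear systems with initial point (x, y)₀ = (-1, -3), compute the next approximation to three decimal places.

(-1.043, 0.391)

At (-1, -3): F = (19.000, 13.000).
Jacobian J = [[-8·x·y + 2·y - 1, -4·x^2 + 2·x], [-2·x + 5·y, 5·x + 1]].
At the point, J = [[-31.000, -6.000], [-13.000, -4.000]] (det J = 46.000).
Solving J·Δ = −F gives Δ = (-0.043, 3.391).
Then the next iterate is (x, y)₁ = (-1.043, 0.391).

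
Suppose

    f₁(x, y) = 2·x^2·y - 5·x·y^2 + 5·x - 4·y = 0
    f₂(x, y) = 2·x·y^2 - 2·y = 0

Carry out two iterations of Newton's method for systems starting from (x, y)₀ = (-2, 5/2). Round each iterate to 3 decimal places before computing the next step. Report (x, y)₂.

(-7.864, -0.261)

At (-2, 5/2): F = (62.500, -30.000).
Jacobian J = [[4·x·y - 5·y^2 + 5, 2·x^2 - 10·x·y - 4], [2·y^2, 4·x·y - 2]].
At the point, J = [[-46.250, 54.000], [12.500, -22.000]] (det J = 342.500).
Solving J·Δ = −F gives Δ = (-0.715, -1.770).
Then the next iterate is (x, y)₁ = (-2.715, 0.730).
Round to (-2.715, 0.730) and repeat: F = (1.50111, -4.35365), J = [[-5.59230, 30.56195], [1.06580, -9.92780]].
Δ = (-5.149, -0.991), so (x, y)₂ = (-7.864, -0.261).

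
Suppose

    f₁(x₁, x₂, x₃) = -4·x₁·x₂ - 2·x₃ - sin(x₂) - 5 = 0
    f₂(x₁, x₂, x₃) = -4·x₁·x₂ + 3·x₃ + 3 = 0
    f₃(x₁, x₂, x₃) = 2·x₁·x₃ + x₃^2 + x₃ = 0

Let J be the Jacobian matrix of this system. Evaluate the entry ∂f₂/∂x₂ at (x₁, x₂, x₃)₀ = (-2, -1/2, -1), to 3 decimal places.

8.000

∂f₂/∂x₂ = -4·x₁.
At (-2, -1/2, -1) this is 8.000.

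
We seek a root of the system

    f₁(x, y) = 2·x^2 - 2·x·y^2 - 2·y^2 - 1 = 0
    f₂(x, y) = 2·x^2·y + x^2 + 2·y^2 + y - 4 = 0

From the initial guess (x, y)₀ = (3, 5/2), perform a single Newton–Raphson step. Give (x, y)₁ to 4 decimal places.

(1.8474, 1.6894)

At (3, 5/2): F = (-33.0000, 65.0000).
Jacobian J = [[4·x - 2·y^2, -4·x·y - 4·y], [4·x·y + 2·x, 2·x^2 + 4·y + 1]].
At the point, J = [[-0.5000, -40.0000], [36.0000, 29.0000]] (det J = 1425.5000).
Solving J·Δ = −F gives Δ = (-1.1526, -0.8106).
Then the next iterate is (x, y)₁ = (1.8474, 1.6894).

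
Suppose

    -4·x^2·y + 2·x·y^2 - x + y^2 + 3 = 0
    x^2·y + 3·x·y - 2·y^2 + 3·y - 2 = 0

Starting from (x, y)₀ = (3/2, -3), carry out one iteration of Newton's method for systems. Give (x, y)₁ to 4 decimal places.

(1.8980, -0.4063)

At (3/2, -3): F = (64.5000, -49.2500).
Jacobian J = [[-8·x·y + 2·y^2 - 1, -4·x^2 + 4·x·y + 2·y], [2·x·y + 3·y, x^2 + 3·x - 4·y + 3]].
At the point, J = [[53.0000, -33.0000], [-18.0000, 21.7500]] (det J = 558.7500).
Solving J·Δ = −F gives Δ = (0.3980, 2.5937).
Then the next iterate is (x, y)₁ = (1.8980, -0.4063).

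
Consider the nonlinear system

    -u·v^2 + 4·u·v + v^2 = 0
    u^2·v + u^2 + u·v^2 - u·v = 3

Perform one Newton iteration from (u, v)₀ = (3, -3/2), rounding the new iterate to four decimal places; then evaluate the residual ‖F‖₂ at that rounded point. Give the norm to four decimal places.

At (3, -3/2): F = (-22.5000, 3.7500).
Jacobian J = [[-v^2 + 4·v, -2·u·v + 4·u + 2·v], [2·u·v + 2·u + v^2 - v, u^2 + 2·u·v - u]].
At the point, J = [[-8.2500, 18.0000], [0.7500, -3.0000]] (det J = 11.2500).
Solving J·Δ = −F gives Δ = (0.0000, 1.2500).
Then the next iterate is (u, v)₁ = (3.0000, -0.2500).
Re-evaluating at (3.0000, -0.2500): F = (-3.1250, 4.6875), so ‖F‖₂ = 5.6337.

5.6337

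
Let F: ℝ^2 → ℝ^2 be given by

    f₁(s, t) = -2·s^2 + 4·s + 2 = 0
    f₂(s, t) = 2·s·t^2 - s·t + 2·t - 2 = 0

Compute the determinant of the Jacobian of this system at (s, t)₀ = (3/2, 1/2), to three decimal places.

J = [[-4·s + 4, 0], [2·t^2 - t, 4·s·t - s + 2]].
At the point, J = [[-2.000, 0.000], [0.000, 3.500]].
det J = -7.000.

-7.000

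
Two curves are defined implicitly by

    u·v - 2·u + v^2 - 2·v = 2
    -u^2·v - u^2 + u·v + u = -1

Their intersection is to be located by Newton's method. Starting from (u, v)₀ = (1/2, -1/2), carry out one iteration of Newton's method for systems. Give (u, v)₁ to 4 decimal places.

At (1/2, -1/2): F = (-2.0000, 1.1250).
Jacobian J = [[v - 2, u + 2·v - 2], [-2·u·v - 2·u + v + 1, -u^2 + u]].
At the point, J = [[-2.5000, -2.5000], [0.0000, 0.2500]] (det J = -0.6250).
Solving J·Δ = −F gives Δ = (3.7000, -4.5000).
Then the next iterate is (u, v)₁ = (4.2000, -5.0000).

(4.2000, -5.0000)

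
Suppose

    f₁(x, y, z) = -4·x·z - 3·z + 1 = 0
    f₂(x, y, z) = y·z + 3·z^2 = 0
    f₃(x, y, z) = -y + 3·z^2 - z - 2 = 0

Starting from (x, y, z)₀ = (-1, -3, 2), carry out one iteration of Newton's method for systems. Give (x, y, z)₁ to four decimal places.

(-0.7379, -1.9355, 1.0968)

At (-1, -3, 2): F = (3.0000, 6.0000, 11.0000).
Jacobian J = [[-4·z, 0, -4·x - 3], [0, z, y + 6·z], [0, -1, 6·z - 1]].
At the point, J = [[-8.0000, 0.0000, 1.0000], [0.0000, 2.0000, 9.0000], [0.0000, -1.0000, 11.0000]] (det J = -248.0000).
Solving J·Δ = −F gives Δ = (0.2621, 1.0645, -0.9032).
Then the next iterate is (x, y, z)₁ = (-0.7379, -1.9355, 1.0968).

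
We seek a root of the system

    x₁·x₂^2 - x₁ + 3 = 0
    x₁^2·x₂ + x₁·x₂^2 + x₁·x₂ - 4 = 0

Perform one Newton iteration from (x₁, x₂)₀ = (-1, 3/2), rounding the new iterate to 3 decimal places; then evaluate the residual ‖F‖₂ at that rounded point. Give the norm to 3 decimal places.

At (-1, 3/2): F = (1.750, -6.250).
Jacobian J = [[x₂^2 - 1, 2·x₁·x₂], [2·x₁·x₂ + x₂^2 + x₂, x₁^2 + 2·x₁·x₂ + x₁]].
At the point, J = [[1.250, -3.000], [0.750, -3.000]] (det J = -1.500).
Solving J·Δ = −F gives Δ = (-16.000, -6.083).
Then the next iterate is (x₁, x₂)₁ = (-17.000, -4.583).
Re-evaluating at (-17.000, -4.583): F = (-337.06611, -1607.64211), so ‖F‖₂ = 1642.598.

1642.598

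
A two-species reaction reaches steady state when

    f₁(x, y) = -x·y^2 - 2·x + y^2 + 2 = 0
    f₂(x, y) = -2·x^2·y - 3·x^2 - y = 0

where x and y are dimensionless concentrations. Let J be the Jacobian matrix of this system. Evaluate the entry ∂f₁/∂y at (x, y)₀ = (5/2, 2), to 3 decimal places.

∂f₁/∂y = -2·x·y + 2·y.
At (5/2, 2) this is -6.000.

-6.000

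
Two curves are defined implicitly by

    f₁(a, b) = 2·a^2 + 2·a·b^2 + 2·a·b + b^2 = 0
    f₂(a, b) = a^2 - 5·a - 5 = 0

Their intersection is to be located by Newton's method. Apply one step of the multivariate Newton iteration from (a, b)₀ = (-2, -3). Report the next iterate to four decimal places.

At (-2, -3): F = (-7.0000, 9.0000).
Jacobian J = [[4·a + 2·b^2 + 2·b, 4·a·b + 2·a + 2·b], [2·a - 5, 0]].
At the point, J = [[4.0000, 14.0000], [-9.0000, 0.0000]] (det J = 126.0000).
Solving J·Δ = −F gives Δ = (1.0000, 0.2143).
Then the next iterate is (a, b)₁ = (-1.0000, -2.7857).

(-1.0000, -2.7857)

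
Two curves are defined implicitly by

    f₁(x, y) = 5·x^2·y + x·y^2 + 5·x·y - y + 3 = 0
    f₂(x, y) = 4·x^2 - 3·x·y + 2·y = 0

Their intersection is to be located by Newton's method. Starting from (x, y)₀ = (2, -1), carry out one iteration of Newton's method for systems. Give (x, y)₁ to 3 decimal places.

(0.934, -1.063)

At (2, -1): F = (-24.000, 20.000).
Jacobian J = [[10·x·y + y^2 + 5·y, 5·x^2 + 2·x·y + 5·x - 1], [8·x - 3·y, -3·x + 2]].
At the point, J = [[-24.000, 25.000], [19.000, -4.000]] (det J = -379.000).
Solving J·Δ = −F gives Δ = (-1.066, -0.063).
Then the next iterate is (x, y)₁ = (0.934, -1.063).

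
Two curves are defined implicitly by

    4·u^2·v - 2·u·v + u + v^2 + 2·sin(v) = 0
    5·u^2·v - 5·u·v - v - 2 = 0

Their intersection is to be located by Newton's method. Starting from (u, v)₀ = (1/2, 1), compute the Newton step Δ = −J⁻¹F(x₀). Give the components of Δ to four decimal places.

(0.8787, -1.8889)

At (1/2, 1): F = (3.182942, -4.2500).
Jacobian J = [[8·u·v - 2·v + 1, 4·u^2 - 2·u + 2·v + 2·cos(v)], [10·u·v - 5·v, 5·u^2 - 5·u - 1]].
At the point, J = [[3.0000, 3.080605], [0.0000, -2.2500]] (det J = -6.7500).
Solving J·Δ = −F gives Δ = (0.8787, -1.8889).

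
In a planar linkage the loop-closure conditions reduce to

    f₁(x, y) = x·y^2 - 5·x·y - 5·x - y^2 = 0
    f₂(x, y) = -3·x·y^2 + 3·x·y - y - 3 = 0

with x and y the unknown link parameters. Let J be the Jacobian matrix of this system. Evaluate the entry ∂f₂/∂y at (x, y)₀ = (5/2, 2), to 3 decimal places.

∂f₂/∂y = -6·x·y + 3·x - 1.
At (5/2, 2) this is -23.500.

-23.500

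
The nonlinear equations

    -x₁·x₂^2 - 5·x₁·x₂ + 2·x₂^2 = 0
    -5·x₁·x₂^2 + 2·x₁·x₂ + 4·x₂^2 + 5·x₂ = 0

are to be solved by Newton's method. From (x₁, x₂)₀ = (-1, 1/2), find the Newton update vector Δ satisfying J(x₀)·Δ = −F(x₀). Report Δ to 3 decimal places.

At (-1, 1/2): F = (3.250, 3.750).
Jacobian J = [[-x₂^2 - 5·x₂, -2·x₁·x₂ - 5·x₁ + 4·x₂], [-5·x₂^2 + 2·x₂, -10·x₁·x₂ + 2·x₁ + 8·x₂ + 5]].
At the point, J = [[-2.750, 8.000], [-0.250, 12.000]] (det J = -31.000).
Solving J·Δ = −F gives Δ = (0.290, -0.306).

(0.290, -0.306)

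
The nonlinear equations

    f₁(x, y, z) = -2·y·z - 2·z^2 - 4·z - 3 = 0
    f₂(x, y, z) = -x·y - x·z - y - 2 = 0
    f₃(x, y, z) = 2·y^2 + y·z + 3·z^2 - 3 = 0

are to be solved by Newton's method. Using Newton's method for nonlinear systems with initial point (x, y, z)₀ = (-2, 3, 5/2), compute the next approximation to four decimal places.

(-1.6891, 2.5200, 0.5950)

At (-2, 3, 5/2): F = (-40.5000, 6.0000, 41.2500).
Jacobian J = [[0, -2·z, -2·y - 4·z - 4], [-y - z, -x - 1, -x], [0, 4·y + z, y + 6·z]].
At the point, J = [[0.0000, -5.0000, -20.0000], [-5.5000, 1.0000, 2.0000], [0.0000, 14.5000, 18.0000]] (det J = 1100.0000).
Solving J·Δ = −F gives Δ = (0.3109, -0.4800, -1.9050).
Then the next iterate is (x, y, z)₁ = (-1.6891, 2.5200, 0.5950).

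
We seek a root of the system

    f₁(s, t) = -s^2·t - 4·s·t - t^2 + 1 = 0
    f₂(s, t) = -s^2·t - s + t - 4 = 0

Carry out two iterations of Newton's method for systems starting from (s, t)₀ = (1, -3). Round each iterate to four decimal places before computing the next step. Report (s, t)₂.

At (1, -3): F = (7.0000, -5.0000).
Jacobian J = [[-2·s·t - 4·t, -s^2 - 4·s - 2·t], [-2·s·t - 1, -s^2 + 1]].
At the point, J = [[18.0000, 1.0000], [5.0000, 0.0000]] (det J = -5.0000).
Solving J·Δ = −F gives Δ = (1.0000, -25.0000).
Then the next iterate is (s, t)₁ = (2.0000, -28.0000).
Round to (2.0000, -28.0000) and repeat: F = (-447.0000, 78.0000), J = [[224.0000, 44.0000], [111.0000, -3.0000]].
Δ = (-0.3763, 12.0751), so (s, t)₂ = (1.6237, -15.9249).

(1.6237, -15.9249)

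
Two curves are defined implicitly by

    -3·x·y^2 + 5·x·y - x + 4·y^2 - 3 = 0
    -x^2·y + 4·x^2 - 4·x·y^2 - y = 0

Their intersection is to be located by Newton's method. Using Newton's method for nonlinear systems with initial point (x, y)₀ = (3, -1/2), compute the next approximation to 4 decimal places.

At (3, -1/2): F = (-14.7500, 38.0000).
Jacobian J = [[-3·y^2 + 5·y - 1, -6·x·y + 5·x + 8·y], [-2·x·y + 8·x - 4·y^2, -x^2 - 8·x·y - 1]].
At the point, J = [[-4.2500, 20.0000], [26.0000, 2.0000]] (det J = -528.5000).
Solving J·Δ = −F gives Δ = (-1.4939, 0.4201).
Then the next iterate is (x, y)₁ = (1.5061, -0.0799).

(1.5061, -0.0799)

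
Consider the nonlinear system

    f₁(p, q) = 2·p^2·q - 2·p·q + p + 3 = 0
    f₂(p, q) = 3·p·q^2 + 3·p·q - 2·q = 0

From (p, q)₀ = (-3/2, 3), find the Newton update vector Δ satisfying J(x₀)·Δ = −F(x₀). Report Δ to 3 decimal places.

(0.707, -1.031)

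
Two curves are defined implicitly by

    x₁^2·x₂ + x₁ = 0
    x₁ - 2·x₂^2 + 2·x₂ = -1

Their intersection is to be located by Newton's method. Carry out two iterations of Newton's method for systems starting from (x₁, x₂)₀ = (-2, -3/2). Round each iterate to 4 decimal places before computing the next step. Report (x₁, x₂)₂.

(-0.6681, -0.2108)

At (-2, -3/2): F = (-8.0000, -8.5000).
Jacobian J = [[2·x₁·x₂ + 1, x₁^2], [1, -4·x₂ + 2]].
At the point, J = [[7.0000, 4.0000], [1.0000, 8.0000]] (det J = 52.0000).
Solving J·Δ = −F gives Δ = (0.5769, 0.9904).
Then the next iterate is (x₁, x₂)₁ = (-1.4231, -0.5096).
Round to (-1.4231, -0.5096) and repeat: F = (-2.455149, -1.961684), J = [[2.450424, 2.025214], [1.0000, 4.0384]].
Δ = (0.7550, 0.2988), so (x₁, x₂)₂ = (-0.6681, -0.2108).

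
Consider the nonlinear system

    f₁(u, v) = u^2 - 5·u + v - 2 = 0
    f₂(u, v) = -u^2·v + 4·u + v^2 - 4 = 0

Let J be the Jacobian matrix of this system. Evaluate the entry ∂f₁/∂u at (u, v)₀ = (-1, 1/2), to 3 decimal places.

∂f₁/∂u = 2·u - 5.
At (-1, 1/2) this is -7.000.

-7.000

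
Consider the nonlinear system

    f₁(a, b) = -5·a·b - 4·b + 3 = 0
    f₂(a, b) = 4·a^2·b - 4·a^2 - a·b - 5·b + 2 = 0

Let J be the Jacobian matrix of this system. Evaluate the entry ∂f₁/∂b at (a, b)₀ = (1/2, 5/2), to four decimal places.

-6.5000

∂f₁/∂b = -5·a - 4.
At (1/2, 5/2) this is -6.5000.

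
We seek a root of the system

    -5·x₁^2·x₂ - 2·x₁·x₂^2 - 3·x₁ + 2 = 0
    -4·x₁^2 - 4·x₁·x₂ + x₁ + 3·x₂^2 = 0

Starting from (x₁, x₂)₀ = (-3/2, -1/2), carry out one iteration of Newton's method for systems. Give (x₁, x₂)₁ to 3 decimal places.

At (-3/2, -1/2): F = (12.875, -12.750).
Jacobian J = [[-10·x₁·x₂ - 2·x₂^2 - 3, -5·x₁^2 - 4·x₁·x₂], [-8·x₁ - 4·x₂ + 1, -4·x₁ + 6·x₂]].
At the point, J = [[-11.000, -14.250], [15.000, 3.000]] (det J = 180.750).
Solving J·Δ = −F gives Δ = (0.791, 0.293).
Then the next iterate is (x₁, x₂)₁ = (-0.709, -0.207).

(-0.709, -0.207)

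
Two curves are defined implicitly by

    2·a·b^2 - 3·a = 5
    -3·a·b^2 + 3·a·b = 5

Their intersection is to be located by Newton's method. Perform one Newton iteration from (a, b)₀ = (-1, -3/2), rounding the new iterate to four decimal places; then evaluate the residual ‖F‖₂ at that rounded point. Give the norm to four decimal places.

3.6094

At (-1, -3/2): F = (-6.5000, 6.2500).
Jacobian J = [[2·b^2 - 3, 4·a·b], [-3·b^2 + 3·b, -6·a·b + 3·a]].
At the point, J = [[1.5000, 6.0000], [-11.2500, -12.0000]] (det J = 49.5000).
Solving J·Δ = −F gives Δ = (-0.8182, 1.2879).
Then the next iterate is (a, b)₁ = (-1.8182, -0.2121).
Re-evaluating at (-1.8182, -0.2121): F = (0.291011, -3.597696), so ‖F‖₂ = 3.6094.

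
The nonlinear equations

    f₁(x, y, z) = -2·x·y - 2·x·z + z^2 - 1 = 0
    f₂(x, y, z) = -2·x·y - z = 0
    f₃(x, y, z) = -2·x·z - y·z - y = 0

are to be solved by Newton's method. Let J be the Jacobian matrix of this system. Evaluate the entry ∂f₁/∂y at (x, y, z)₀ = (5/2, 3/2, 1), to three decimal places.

-5.000

∂f₁/∂y = -2·x.
At (5/2, 3/2, 1) this is -5.000.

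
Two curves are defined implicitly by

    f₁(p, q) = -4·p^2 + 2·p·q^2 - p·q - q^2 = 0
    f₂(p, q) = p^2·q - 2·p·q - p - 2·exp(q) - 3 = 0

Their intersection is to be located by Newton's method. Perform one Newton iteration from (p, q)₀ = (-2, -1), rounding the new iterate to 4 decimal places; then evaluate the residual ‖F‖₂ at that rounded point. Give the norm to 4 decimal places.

8.4917

At (-2, -1): F = (-23.0000, -9.735759).
Jacobian J = [[-8·p + 2·q^2 - q, 4·p·q - p - 2·q], [2·p·q - 2·q - 1, p^2 - 2·p - 2·exp(q)]].
At the point, J = [[19.0000, 12.0000], [5.0000, 7.264241]] (det J = 78.020581).
Solving J·Δ = −F gives Δ = (0.6440, 0.8969).
Then the next iterate is (p, q)₁ = (-1.3560, -0.1031).
Re-evaluating at (-1.3560, -0.1031): F = (-7.534205, -3.917254), so ‖F‖₂ = 8.4917.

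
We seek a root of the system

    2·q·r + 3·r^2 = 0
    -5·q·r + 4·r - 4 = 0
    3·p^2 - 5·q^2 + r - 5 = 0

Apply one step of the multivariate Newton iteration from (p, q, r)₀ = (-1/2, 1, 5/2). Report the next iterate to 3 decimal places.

(-1.781, 0.582, 1.226)

At (-1/2, 1, 5/2): F = (23.750, -6.500, -6.750).
Jacobian J = [[0, 2·r, 2·q + 6·r], [0, -5·r, -5·q + 4], [6·p, -10·q, 1]].
At the point, J = [[0.000, 5.000, 17.000], [0.000, -12.500, -1.000], [-3.000, -10.000, 1.000]] (det J = -622.500).
Solving J·Δ = −F gives Δ = (-1.281, -0.418, -1.274).
Then the next iterate is (p, q, r)₁ = (-1.781, 0.582, 1.226).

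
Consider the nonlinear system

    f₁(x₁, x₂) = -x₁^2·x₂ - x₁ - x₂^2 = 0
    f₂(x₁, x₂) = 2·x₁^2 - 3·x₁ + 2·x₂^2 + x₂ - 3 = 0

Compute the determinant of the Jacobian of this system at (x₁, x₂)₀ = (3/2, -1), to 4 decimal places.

-5.2500

J = [[-2·x₁·x₂ - 1, -x₁^2 - 2·x₂], [4·x₁ - 3, 4·x₂ + 1]].
At the point, J = [[2.0000, -0.2500], [3.0000, -3.0000]].
det J = -5.2500.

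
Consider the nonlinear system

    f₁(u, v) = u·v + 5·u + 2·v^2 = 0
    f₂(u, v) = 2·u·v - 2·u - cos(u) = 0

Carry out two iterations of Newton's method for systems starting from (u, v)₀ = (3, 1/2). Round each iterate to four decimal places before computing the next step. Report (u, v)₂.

At (3, 1/2): F = (17.0000, -2.010008).
Jacobian J = [[v + 5, u + 4·v], [2·v + sin(u) - 2, 2·u]].
At the point, J = [[5.5000, 5.0000], [-0.858880, 6.0000]] (det J = 37.294400).
Solving J·Δ = −F gives Δ = (-3.0045, -0.0951).
Then the next iterate is (u, v)₁ = (-0.0045, 0.4049).
Round to (-0.0045, 0.4049) and repeat: F = (0.303566, -0.994634), J = [[5.4049, 1.6151], [-1.194700, -0.0090]].
Δ = (-0.8526, 2.6653), so (u, v)₂ = (-0.8571, 3.0702).

(-0.8571, 3.0702)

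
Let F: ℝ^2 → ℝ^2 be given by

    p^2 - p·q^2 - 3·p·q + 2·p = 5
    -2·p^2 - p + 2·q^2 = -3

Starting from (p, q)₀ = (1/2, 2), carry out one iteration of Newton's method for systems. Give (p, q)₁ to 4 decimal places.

(-0.0263, 0.5526)

At (1/2, 2): F = (-8.7500, 10.0000).
Jacobian J = [[2·p - q^2 - 3·q + 2, -2·p·q - 3·p], [-4·p - 1, 4·q]].
At the point, J = [[-7.0000, -3.5000], [-3.0000, 8.0000]] (det J = -66.5000).
Solving J·Δ = −F gives Δ = (-0.5263, -1.4474).
Then the next iterate is (p, q)₁ = (-0.0263, 0.5526).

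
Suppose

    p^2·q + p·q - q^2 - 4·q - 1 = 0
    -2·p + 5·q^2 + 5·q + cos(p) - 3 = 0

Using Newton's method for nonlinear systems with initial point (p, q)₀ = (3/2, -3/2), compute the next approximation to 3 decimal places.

(0.991, -1.565)

At (3/2, -3/2): F = (-2.875, -2.17926).
Jacobian J = [[2·p·q + q, p^2 + p - 2·q - 4], [-sin(p) - 2, 10·q + 5]].
At the point, J = [[-6.000, 2.750], [-2.99749, -10.000]] (det J = 68.24311).
Solving J·Δ = −F gives Δ = (-0.509, -0.065).
Then the next iterate is (p, q)₁ = (0.991, -1.565).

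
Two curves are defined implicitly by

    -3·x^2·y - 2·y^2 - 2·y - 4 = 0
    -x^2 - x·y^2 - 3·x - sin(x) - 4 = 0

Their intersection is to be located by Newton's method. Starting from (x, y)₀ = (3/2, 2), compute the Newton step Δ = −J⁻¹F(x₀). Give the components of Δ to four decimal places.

At (3/2, 2): F = (-29.5000, -17.747495).
Jacobian J = [[-6·x·y, -3·x^2 - 4·y - 2], [-2·x - y^2 - cos(x) - 3, -2·x·y]].
At the point, J = [[-18.0000, -16.7500], [-10.070737, -6.0000]] (det J = -60.684848).
Solving J·Δ = −F gives Δ = (-1.9819, 0.3686).

(-1.9819, 0.3686)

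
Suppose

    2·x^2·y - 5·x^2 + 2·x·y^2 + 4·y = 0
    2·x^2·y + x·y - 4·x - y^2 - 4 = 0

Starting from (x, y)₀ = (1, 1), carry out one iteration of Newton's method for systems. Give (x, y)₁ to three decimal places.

At (1, 1): F = (3.000, -6.000).
Jacobian J = [[4·x·y - 10·x + 2·y^2, 2·x^2 + 4·x·y + 4], [4·x·y + y - 4, 2·x^2 + x - 2·y]].
At the point, J = [[-4.000, 10.000], [1.000, 1.000]] (det J = -14.000).
Solving J·Δ = −F gives Δ = (4.500, 1.500).
Then the next iterate is (x, y)₁ = (5.500, 2.500).

(5.500, 2.500)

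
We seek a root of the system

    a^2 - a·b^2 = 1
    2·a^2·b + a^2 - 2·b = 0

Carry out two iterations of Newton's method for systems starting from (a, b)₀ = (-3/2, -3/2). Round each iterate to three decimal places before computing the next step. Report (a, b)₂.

At (-3/2, -3/2): F = (4.625, -1.500).
Jacobian J = [[2·a - b^2, -2·a·b], [4·a·b + 2·a, 2·a^2 - 2]].
At the point, J = [[-5.250, -4.500], [6.000, 2.500]] (det J = 13.875).
Solving J·Δ = −F gives Δ = (-0.347, 1.432).
Then the next iterate is (a, b)₁ = (-1.847, -0.068).
Round to (-1.847, -0.068) and repeat: F = (2.41995, 3.08346), J = [[-3.69862, -0.25119], [-3.19162, 4.82282]].
Δ = (0.668, -0.197), so (a, b)₂ = (-1.179, -0.265).

(-1.179, -0.265)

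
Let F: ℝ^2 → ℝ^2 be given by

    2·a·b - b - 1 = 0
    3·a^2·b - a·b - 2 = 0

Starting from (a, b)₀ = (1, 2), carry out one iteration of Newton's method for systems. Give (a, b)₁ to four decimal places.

(1.0000, 1.0000)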